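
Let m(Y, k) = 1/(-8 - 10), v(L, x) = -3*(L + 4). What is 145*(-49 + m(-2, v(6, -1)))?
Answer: -128035/18 ≈ -7113.1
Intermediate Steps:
v(L, x) = -12 - 3*L (v(L, x) = -3*(4 + L) = -12 - 3*L)
m(Y, k) = -1/18 (m(Y, k) = 1/(-18) = -1/18)
145*(-49 + m(-2, v(6, -1))) = 145*(-49 - 1/18) = 145*(-883/18) = -128035/18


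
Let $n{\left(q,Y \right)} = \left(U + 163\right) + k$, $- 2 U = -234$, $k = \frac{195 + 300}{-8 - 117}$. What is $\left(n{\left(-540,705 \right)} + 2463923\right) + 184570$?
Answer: $\frac{66219226}{25} \approx 2.6488 \cdot 10^{6}$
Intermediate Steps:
$k = - \frac{99}{25}$ ($k = \frac{495}{-125} = 495 \left(- \frac{1}{125}\right) = - \frac{99}{25} \approx -3.96$)
$U = 117$ ($U = \left(- \frac{1}{2}\right) \left(-234\right) = 117$)
$n{\left(q,Y \right)} = \frac{6901}{25}$ ($n{\left(q,Y \right)} = \left(117 + 163\right) - \frac{99}{25} = 280 - \frac{99}{25} = \frac{6901}{25}$)
$\left(n{\left(-540,705 \right)} + 2463923\right) + 184570 = \left(\frac{6901}{25} + 2463923\right) + 184570 = \frac{61604976}{25} + 184570 = \frac{66219226}{25}$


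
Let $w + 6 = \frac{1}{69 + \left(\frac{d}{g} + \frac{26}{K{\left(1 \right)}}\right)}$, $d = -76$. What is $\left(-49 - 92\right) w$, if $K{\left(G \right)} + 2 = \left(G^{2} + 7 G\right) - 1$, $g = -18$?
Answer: $\frac{2979189}{3529} \approx 844.2$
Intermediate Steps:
$K{\left(G \right)} = -3 + G^{2} + 7 G$ ($K{\left(G \right)} = -2 - \left(1 - G^{2} - 7 G\right) = -2 + \left(-1 + G^{2} + 7 G\right) = -3 + G^{2} + 7 G$)
$w = - \frac{21129}{3529}$ ($w = -6 + \frac{1}{69 - \left(- \frac{38}{9} - \frac{26}{-3 + 1^{2} + 7 \cdot 1}\right)} = -6 + \frac{1}{69 - \left(- \frac{38}{9} - \frac{26}{-3 + 1 + 7}\right)} = -6 + \frac{1}{69 + \left(\frac{38}{9} + \frac{26}{5}\right)} = -6 + \frac{1}{69 + \frac{424}{45}} = -6 + \frac{1}{\frac{3529}{45}} = -6 + \frac{45}{3529} = - \frac{21129}{3529} \approx -5.9873$)
$\left(-49 - 92\right) w = \left(-49 - 92\right) \left(- \frac{21129}{3529}\right) = \left(-141\right) \left(- \frac{21129}{3529}\right) = \frac{2979189}{3529}$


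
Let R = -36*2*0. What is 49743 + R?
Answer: 49743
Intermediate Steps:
R = 0 (R = -72*0 = 0)
49743 + R = 49743 + 0 = 49743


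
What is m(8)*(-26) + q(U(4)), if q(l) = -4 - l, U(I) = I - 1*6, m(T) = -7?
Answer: 180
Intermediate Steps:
U(I) = -6 + I (U(I) = I - 6 = -6 + I)
m(8)*(-26) + q(U(4)) = -7*(-26) + (-4 - (-6 + 4)) = 182 + (-4 - 1*(-2)) = 182 + (-4 + 2) = 182 - 2 = 180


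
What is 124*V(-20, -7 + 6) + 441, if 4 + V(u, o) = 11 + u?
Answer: -1171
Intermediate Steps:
V(u, o) = 7 + u (V(u, o) = -4 + (11 + u) = 7 + u)
124*V(-20, -7 + 6) + 441 = 124*(7 - 20) + 441 = 124*(-13) + 441 = -1612 + 441 = -1171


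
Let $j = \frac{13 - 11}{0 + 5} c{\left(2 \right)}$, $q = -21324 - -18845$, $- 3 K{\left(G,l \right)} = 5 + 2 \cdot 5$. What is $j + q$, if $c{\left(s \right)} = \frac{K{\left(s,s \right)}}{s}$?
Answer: $-2480$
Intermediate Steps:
$K{\left(G,l \right)} = -5$ ($K{\left(G,l \right)} = - \frac{5 + 2 \cdot 5}{3} = - \frac{5 + 10}{3} = \left(- \frac{1}{3}\right) 15 = -5$)
$q = -2479$ ($q = -21324 + 18845 = -2479$)
$c{\left(s \right)} = - \frac{5}{s}$
$j = -1$ ($j = \frac{13 - 11}{0 + 5} \left(- \frac{5}{2}\right) = \frac{2}{5} \left(\left(-5\right) \frac{1}{2}\right) = 2 \cdot \frac{1}{5} \left(- \frac{5}{2}\right) = \frac{2}{5} \left(- \frac{5}{2}\right) = -1$)
$j + q = -1 - 2479 = -2480$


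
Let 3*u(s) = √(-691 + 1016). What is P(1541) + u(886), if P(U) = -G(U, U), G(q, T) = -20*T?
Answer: 30820 + 5*√13/3 ≈ 30826.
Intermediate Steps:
u(s) = 5*√13/3 (u(s) = √(-691 + 1016)/3 = √325/3 = (5*√13)/3 = 5*√13/3)
P(U) = 20*U (P(U) = -(-20)*U = 20*U)
P(1541) + u(886) = 20*1541 + 5*√13/3 = 30820 + 5*√13/3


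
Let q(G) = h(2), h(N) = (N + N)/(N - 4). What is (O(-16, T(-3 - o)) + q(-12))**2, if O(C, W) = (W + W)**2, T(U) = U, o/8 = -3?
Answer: 3104644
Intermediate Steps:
o = -24 (o = 8*(-3) = -24)
h(N) = 2*N/(-4 + N) (h(N) = (2*N)/(-4 + N) = 2*N/(-4 + N))
O(C, W) = 4*W**2 (O(C, W) = (2*W)**2 = 4*W**2)
q(G) = -2 (q(G) = 2*2/(-4 + 2) = 2*2/(-2) = 2*2*(-1/2) = -2)
(O(-16, T(-3 - o)) + q(-12))**2 = (4*(-3 - 1*(-24))**2 - 2)**2 = (4*(-3 + 24)**2 - 2)**2 = (4*21**2 - 2)**2 = (4*441 - 2)**2 = (1764 - 2)**2 = 1762**2 = 3104644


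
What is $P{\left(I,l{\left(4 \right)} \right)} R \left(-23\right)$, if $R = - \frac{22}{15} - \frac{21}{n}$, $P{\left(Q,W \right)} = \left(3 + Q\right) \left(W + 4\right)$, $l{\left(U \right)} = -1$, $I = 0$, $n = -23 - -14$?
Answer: $- \frac{897}{5} \approx -179.4$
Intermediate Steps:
$n = -9$ ($n = -23 + 14 = -9$)
$P{\left(Q,W \right)} = \left(3 + Q\right) \left(4 + W\right)$
$R = \frac{13}{15}$ ($R = - \frac{22}{15} - \frac{21}{-9} = \left(-22\right) \frac{1}{15} - - \frac{7}{3} = - \frac{22}{15} + \frac{7}{3} = \frac{13}{15} \approx 0.86667$)
$P{\left(I,l{\left(4 \right)} \right)} R \left(-23\right) = \left(12 + 3 \left(-1\right) + 4 \cdot 0 + 0 \left(-1\right)\right) \frac{13}{15} \left(-23\right) = \left(12 - 3 + 0 + 0\right) \frac{13}{15} \left(-23\right) = 9 \cdot \frac{13}{15} \left(-23\right) = \frac{39}{5} \left(-23\right) = - \frac{897}{5}$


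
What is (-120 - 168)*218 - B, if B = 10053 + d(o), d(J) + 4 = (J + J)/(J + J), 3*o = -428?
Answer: -72834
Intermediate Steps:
o = -428/3 (o = (⅓)*(-428) = -428/3 ≈ -142.67)
d(J) = -3 (d(J) = -4 + (J + J)/(J + J) = -4 + (2*J)/((2*J)) = -4 + (2*J)*(1/(2*J)) = -4 + 1 = -3)
B = 10050 (B = 10053 - 3 = 10050)
(-120 - 168)*218 - B = (-120 - 168)*218 - 1*10050 = -288*218 - 10050 = -62784 - 10050 = -72834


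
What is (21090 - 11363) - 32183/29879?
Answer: 290600850/29879 ≈ 9725.9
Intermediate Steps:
(21090 - 11363) - 32183/29879 = 9727 - 32183*1/29879 = 9727 - 32183/29879 = 290600850/29879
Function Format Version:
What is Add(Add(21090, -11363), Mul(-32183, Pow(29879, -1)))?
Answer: Rational(290600850, 29879) ≈ 9725.9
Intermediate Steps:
Add(Add(21090, -11363), Mul(-32183, Pow(29879, -1))) = Add(9727, Mul(-32183, Rational(1, 29879))) = Add(9727, Rational(-32183, 29879)) = Rational(290600850, 29879)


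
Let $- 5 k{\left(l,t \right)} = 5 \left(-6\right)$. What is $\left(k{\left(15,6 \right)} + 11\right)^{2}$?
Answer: $289$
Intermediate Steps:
$k{\left(l,t \right)} = 6$ ($k{\left(l,t \right)} = - \frac{5 \left(-6\right)}{5} = \left(- \frac{1}{5}\right) \left(-30\right) = 6$)
$\left(k{\left(15,6 \right)} + 11\right)^{2} = \left(6 + 11\right)^{2} = 17^{2} = 289$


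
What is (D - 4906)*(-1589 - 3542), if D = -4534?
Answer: 48436640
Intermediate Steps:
(D - 4906)*(-1589 - 3542) = (-4534 - 4906)*(-1589 - 3542) = -9440*(-5131) = 48436640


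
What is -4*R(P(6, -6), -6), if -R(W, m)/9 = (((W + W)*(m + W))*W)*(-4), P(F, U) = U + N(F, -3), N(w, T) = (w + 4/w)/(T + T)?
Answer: 15466496/81 ≈ 1.9094e+5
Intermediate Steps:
N(w, T) = (w + 4/w)/(2*T) (N(w, T) = (w + 4/w)/((2*T)) = (w + 4/w)*(1/(2*T)) = (w + 4/w)/(2*T))
P(F, U) = U - (4 + F**2)/(6*F) (P(F, U) = U + (1/2)*(4 + F**2)/(-3*F) = U + (1/2)*(-1/3)*(4 + F**2)/F = U - (4 + F**2)/(6*F))
R(W, m) = 72*W**2*(W + m) (R(W, m) = -9*((W + W)*(m + W))*W*(-4) = -9*((2*W)*(W + m))*W*(-4) = -9*(2*W*(W + m))*W*(-4) = -9*2*W**2*(W + m)*(-4) = -(-72)*W**2*(W + m) = 72*W**2*(W + m))
-4*R(P(6, -6), -6) = -288*(-6 - 2/3/6 - 1/6*6)**2*((-6 - 2/3/6 - 1/6*6) - 6) = -288*(-6 - 2/3*1/6 - 1)**2*((-6 - 2/3*1/6 - 1) - 6) = -288*(-6 - 1/9 - 1)**2*((-6 - 1/9 - 1) - 6) = -288*(-64/9)**2*(-64/9 - 6) = -288*4096*(-118)/(81*9) = -4*(-3866624/81) = 15466496/81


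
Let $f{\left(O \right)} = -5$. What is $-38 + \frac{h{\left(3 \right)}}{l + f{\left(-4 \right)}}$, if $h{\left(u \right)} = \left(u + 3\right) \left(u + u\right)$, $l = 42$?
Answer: $- \frac{1370}{37} \approx -37.027$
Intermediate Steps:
$h{\left(u \right)} = 2 u \left(3 + u\right)$ ($h{\left(u \right)} = \left(3 + u\right) 2 u = 2 u \left(3 + u\right)$)
$-38 + \frac{h{\left(3 \right)}}{l + f{\left(-4 \right)}} = -38 + \frac{2 \cdot 3 \left(3 + 3\right)}{42 - 5} = -38 + \frac{2 \cdot 3 \cdot 6}{37} = -38 + \frac{1}{37} \cdot 36 = -38 + \frac{36}{37} = - \frac{1370}{37}$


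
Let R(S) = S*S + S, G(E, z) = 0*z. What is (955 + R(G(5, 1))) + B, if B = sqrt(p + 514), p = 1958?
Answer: 955 + 2*sqrt(618) ≈ 1004.7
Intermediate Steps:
G(E, z) = 0
R(S) = S + S**2 (R(S) = S**2 + S = S + S**2)
B = 2*sqrt(618) (B = sqrt(1958 + 514) = sqrt(2472) = 2*sqrt(618) ≈ 49.719)
(955 + R(G(5, 1))) + B = (955 + 0*(1 + 0)) + 2*sqrt(618) = (955 + 0*1) + 2*sqrt(618) = (955 + 0) + 2*sqrt(618) = 955 + 2*sqrt(618)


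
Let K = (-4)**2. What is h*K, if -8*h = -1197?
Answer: 2394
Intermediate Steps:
h = 1197/8 (h = -1/8*(-1197) = 1197/8 ≈ 149.63)
K = 16
h*K = (1197/8)*16 = 2394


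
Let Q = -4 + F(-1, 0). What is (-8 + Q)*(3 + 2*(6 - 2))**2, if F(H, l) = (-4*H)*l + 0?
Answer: -1452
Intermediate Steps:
F(H, l) = -4*H*l (F(H, l) = -4*H*l + 0 = -4*H*l)
Q = -4 (Q = -4 - 4*(-1)*0 = -4 + 0 = -4)
(-8 + Q)*(3 + 2*(6 - 2))**2 = (-8 - 4)*(3 + 2*(6 - 2))**2 = -12*(3 + 2*4)**2 = -12*(3 + 8)**2 = -12*11**2 = -12*121 = -1452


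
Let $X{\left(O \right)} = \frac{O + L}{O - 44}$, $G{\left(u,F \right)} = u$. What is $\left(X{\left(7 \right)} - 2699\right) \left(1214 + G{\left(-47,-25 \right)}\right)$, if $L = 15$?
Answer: $- \frac{116565795}{37} \approx -3.1504 \cdot 10^{6}$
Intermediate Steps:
$X{\left(O \right)} = \frac{15 + O}{-44 + O}$ ($X{\left(O \right)} = \frac{O + 15}{O - 44} = \frac{15 + O}{-44 + O}$)
$\left(X{\left(7 \right)} - 2699\right) \left(1214 + G{\left(-47,-25 \right)}\right) = \left(\frac{15 + 7}{-44 + 7} - 2699\right) \left(1214 - 47\right) = \left(\frac{1}{-37} \cdot 22 - 2699\right) 1167 = \left(\left(- \frac{1}{37}\right) 22 - 2699\right) 1167 = \left(- \frac{22}{37} - 2699\right) 1167 = \left(- \frac{99885}{37}\right) 1167 = - \frac{116565795}{37}$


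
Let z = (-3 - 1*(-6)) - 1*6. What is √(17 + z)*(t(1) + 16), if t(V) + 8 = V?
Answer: 9*√14 ≈ 33.675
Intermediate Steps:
t(V) = -8 + V
z = -3 (z = (-3 + 6) - 6 = 3 - 6 = -3)
√(17 + z)*(t(1) + 16) = √(17 - 3)*((-8 + 1) + 16) = √14*(-7 + 16) = √14*9 = 9*√14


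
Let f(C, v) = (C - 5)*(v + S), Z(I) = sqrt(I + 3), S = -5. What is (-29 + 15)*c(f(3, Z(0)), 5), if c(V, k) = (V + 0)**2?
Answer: -1568 + 560*sqrt(3) ≈ -598.05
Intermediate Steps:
Z(I) = sqrt(3 + I)
f(C, v) = (-5 + C)*(-5 + v) (f(C, v) = (C - 5)*(v - 5) = (-5 + C)*(-5 + v))
c(V, k) = V**2
(-29 + 15)*c(f(3, Z(0)), 5) = (-29 + 15)*(25 - 5*3 - 5*sqrt(3 + 0) + 3*sqrt(3 + 0))**2 = -14*(25 - 15 - 5*sqrt(3) + 3*sqrt(3))**2 = -14*(10 - 2*sqrt(3))**2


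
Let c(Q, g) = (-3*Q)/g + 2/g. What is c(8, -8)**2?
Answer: 121/16 ≈ 7.5625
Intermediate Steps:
c(Q, g) = 2/g - 3*Q/g (c(Q, g) = -3*Q/g + 2/g = 2/g - 3*Q/g)
c(8, -8)**2 = ((2 - 3*8)/(-8))**2 = (-(2 - 24)/8)**2 = (-1/8*(-22))**2 = (11/4)**2 = 121/16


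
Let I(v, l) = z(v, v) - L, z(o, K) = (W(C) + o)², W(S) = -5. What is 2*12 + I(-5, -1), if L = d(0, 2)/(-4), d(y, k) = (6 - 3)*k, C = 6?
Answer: 251/2 ≈ 125.50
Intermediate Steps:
d(y, k) = 3*k
z(o, K) = (-5 + o)²
L = -3/2 (L = (3*2)/(-4) = 6*(-¼) = -3/2 ≈ -1.5000)
I(v, l) = 3/2 + (-5 + v)² (I(v, l) = (-5 + v)² - 1*(-3/2) = (-5 + v)² + 3/2 = 3/2 + (-5 + v)²)
2*12 + I(-5, -1) = 2*12 + (3/2 + (-5 - 5)²) = 24 + (3/2 + (-10)²) = 24 + (3/2 + 100) = 24 + 203/2 = 251/2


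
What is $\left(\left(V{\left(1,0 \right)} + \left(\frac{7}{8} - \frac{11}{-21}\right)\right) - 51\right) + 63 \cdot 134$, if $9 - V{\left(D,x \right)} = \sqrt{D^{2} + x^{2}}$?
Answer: $\frac{1411267}{168} \approx 8400.4$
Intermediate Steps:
$V{\left(D,x \right)} = 9 - \sqrt{D^{2} + x^{2}}$
$\left(\left(V{\left(1,0 \right)} + \left(\frac{7}{8} - \frac{11}{-21}\right)\right) - 51\right) + 63 \cdot 134 = \left(\left(\left(9 - \sqrt{1^{2} + 0^{2}}\right) + \left(\frac{7}{8} - \frac{11}{-21}\right)\right) - 51\right) + 63 \cdot 134 = \left(\left(\left(9 - \sqrt{1 + 0}\right) + \left(7 \cdot \frac{1}{8} - - \frac{11}{21}\right)\right) - 51\right) + 8442 = \left(\left(\left(9 - \sqrt{1}\right) + \left(\frac{7}{8} + \frac{11}{21}\right)\right) - 51\right) + 8442 = \left(\left(\left(9 - 1\right) + \frac{235}{168}\right) - 51\right) + 8442 = \left(\left(8 + \frac{235}{168}\right) - 51\right) + 8442 = \left(\frac{1579}{168} - 51\right) + 8442 = - \frac{6989}{168} + 8442 = \frac{1411267}{168}$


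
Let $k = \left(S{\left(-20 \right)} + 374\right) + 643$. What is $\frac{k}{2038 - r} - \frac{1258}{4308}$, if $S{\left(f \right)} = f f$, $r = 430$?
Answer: $\frac{113377}{192424} \approx 0.5892$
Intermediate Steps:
$S{\left(f \right)} = f^{2}$
$k = 1417$ ($k = \left(\left(-20\right)^{2} + 374\right) + 643 = \left(400 + 374\right) + 643 = 774 + 643 = 1417$)
$\frac{k}{2038 - r} - \frac{1258}{4308} = \frac{1417}{2038 - 430} - \frac{1258}{4308} = \frac{1417}{2038 - 430} - \frac{629}{2154} = \frac{1417}{1608} - \frac{629}{2154} = \frac{113377}{192424}$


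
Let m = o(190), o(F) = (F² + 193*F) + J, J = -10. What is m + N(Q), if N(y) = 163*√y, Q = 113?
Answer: 72760 + 163*√113 ≈ 74493.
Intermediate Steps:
o(F) = -10 + F² + 193*F (o(F) = (F² + 193*F) - 10 = -10 + F² + 193*F)
m = 72760 (m = -10 + 190² + 193*190 = -10 + 36100 + 36670 = 72760)
m + N(Q) = 72760 + 163*√113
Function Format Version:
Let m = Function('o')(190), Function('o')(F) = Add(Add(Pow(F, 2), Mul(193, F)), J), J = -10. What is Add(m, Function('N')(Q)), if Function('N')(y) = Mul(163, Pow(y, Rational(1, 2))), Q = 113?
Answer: Add(72760, Mul(163, Pow(113, Rational(1, 2)))) ≈ 74493.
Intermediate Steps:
Function('o')(F) = Add(-10, Pow(F, 2), Mul(193, F)) (Function('o')(F) = Add(Add(Pow(F, 2), Mul(193, F)), -10) = Add(-10, Pow(F, 2), Mul(193, F)))
m = 72760 (m = Add(-10, Pow(190, 2), Mul(193, 190)) = Add(-10, 36100, 36670) = 72760)
Add(m, Function('N')(Q)) = Add(72760, Mul(163, Pow(113, Rational(1, 2))))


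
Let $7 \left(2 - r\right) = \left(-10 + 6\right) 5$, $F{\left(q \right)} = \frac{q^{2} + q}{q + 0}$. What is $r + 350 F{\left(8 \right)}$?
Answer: $\frac{22084}{7} \approx 3154.9$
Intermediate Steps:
$F{\left(q \right)} = \frac{q + q^{2}}{q}$
$r = \frac{34}{7}$ ($r = 2 - \frac{\left(-10 + 6\right) 5}{7} = 2 - \frac{\left(-4\right) 5}{7} = 2 - - \frac{20}{7} = 2 + \frac{20}{7} = \frac{34}{7} \approx 4.8571$)
$r + 350 F{\left(8 \right)} = \frac{34}{7} + 350 \left(1 + 8\right) = \frac{34}{7} + 350 \cdot 9 = \frac{34}{7} + 3150 = \frac{22084}{7}$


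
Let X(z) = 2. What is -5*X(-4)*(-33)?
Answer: 330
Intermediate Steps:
-5*X(-4)*(-33) = -5*2*(-33) = -10*(-33) = 330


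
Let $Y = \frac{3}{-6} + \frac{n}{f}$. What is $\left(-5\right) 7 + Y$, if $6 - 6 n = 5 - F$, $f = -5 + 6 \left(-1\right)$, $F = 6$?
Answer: $- \frac{1175}{33} \approx -35.606$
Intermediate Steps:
$f = -11$ ($f = -5 - 6 = -11$)
$n = \frac{7}{6}$ ($n = 1 - \frac{5 - 6}{6} = 1 - - \frac{1}{6} = 1 + \frac{1}{6} = \frac{7}{6} \approx 1.1667$)
$Y = - \frac{20}{33}$ ($Y = \frac{3}{-6} + \frac{7}{6 \left(-11\right)} = 3 \left(- \frac{1}{6}\right) + \frac{7}{6} \left(- \frac{1}{11}\right) = - \frac{1}{2} - \frac{7}{66} = - \frac{20}{33} \approx -0.60606$)
$\left(-5\right) 7 + Y = \left(-5\right) 7 - \frac{20}{33} = -35 - \frac{20}{33} = - \frac{1175}{33}$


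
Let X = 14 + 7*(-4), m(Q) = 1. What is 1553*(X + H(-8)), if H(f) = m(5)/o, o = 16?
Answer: -346319/16 ≈ -21645.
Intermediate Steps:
H(f) = 1/16
X = -14 (X = 14 - 28 = -14)
1553*(X + H(-8)) = 1553*(-14 + 1/16) = 1553*(-223/16) = -346319/16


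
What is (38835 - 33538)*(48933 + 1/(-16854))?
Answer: 4368524788957/16854 ≈ 2.5920e+8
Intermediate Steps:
(38835 - 33538)*(48933 + 1/(-16854)) = 5297*(48933 - 1/16854) = 5297*(824716781/16854) = 4368524788957/16854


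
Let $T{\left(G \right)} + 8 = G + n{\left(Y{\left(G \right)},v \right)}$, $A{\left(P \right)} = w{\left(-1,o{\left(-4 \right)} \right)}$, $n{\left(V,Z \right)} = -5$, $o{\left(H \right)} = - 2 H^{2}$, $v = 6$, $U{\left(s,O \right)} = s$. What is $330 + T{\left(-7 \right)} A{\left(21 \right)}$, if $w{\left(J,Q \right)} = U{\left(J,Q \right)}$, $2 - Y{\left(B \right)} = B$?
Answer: $350$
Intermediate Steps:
$Y{\left(B \right)} = 2 - B$
$w{\left(J,Q \right)} = J$
$A{\left(P \right)} = -1$
$T{\left(G \right)} = -13 + G$ ($T{\left(G \right)} = -8 + \left(G - 5\right) = -8 + \left(-5 + G\right) = -13 + G$)
$330 + T{\left(-7 \right)} A{\left(21 \right)} = 330 + \left(-13 - 7\right) \left(-1\right) = 330 - -20 = 330 + 20 = 350$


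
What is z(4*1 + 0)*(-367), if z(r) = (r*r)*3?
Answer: -17616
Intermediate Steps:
z(r) = 3*r² (z(r) = r²*3 = 3*r²)
z(4*1 + 0)*(-367) = (3*(4*1 + 0)²)*(-367) = (3*(4 + 0)²)*(-367) = (3*4²)*(-367) = (3*16)*(-367) = 48*(-367) = -17616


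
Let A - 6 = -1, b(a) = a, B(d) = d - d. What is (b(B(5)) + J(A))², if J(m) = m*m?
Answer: 625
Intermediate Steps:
B(d) = 0
A = 5 (A = 6 - 1 = 5)
J(m) = m²
(b(B(5)) + J(A))² = (0 + 5²)² = (0 + 25)² = 25² = 625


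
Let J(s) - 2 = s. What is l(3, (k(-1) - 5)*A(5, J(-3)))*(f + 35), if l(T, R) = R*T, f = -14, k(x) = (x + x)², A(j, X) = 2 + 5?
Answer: -441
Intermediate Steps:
J(s) = 2 + s
A(j, X) = 7
k(x) = 4*x² (k(x) = (2*x)² = 4*x²)
l(3, (k(-1) - 5)*A(5, J(-3)))*(f + 35) = (((4*(-1)² - 5)*7)*3)*(-14 + 35) = (((4*1 - 5)*7)*3)*21 = (((4 - 5)*7)*3)*21 = (-1*7*3)*21 = -7*3*21 = -21*21 = -441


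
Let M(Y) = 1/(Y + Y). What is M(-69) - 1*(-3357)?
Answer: 463265/138 ≈ 3357.0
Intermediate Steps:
M(Y) = 1/(2*Y)
M(-69) - 1*(-3357) = (½)/(-69) - 1*(-3357) = (½)*(-1/69) + 3357 = -1/138 + 3357 = 463265/138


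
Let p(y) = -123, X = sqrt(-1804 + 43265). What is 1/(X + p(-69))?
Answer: 123/26332 + sqrt(41461)/26332 ≈ 0.012404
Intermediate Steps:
X = sqrt(41461) ≈ 203.62
1/(X + p(-69)) = 1/(sqrt(41461) - 123) = 1/(-123 + sqrt(41461))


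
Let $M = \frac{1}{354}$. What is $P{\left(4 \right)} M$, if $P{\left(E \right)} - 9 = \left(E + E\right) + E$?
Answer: $\frac{7}{118} \approx 0.059322$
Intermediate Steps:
$M = \frac{1}{354} \approx 0.0028249$
$P{\left(E \right)} = 9 + 3 E$ ($P{\left(E \right)} = 9 + \left(\left(E + E\right) + E\right) = 9 + \left(2 E + E\right) = 9 + 3 E$)
$P{\left(4 \right)} M = \left(9 + 3 \cdot 4\right) \frac{1}{354} = \left(9 + 12\right) \frac{1}{354} = 21 \cdot \frac{1}{354} = \frac{7}{118}$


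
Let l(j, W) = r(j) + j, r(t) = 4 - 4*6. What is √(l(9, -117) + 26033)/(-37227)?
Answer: -√26022/37227 ≈ -0.0043332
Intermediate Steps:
r(t) = -20 (r(t) = 4 - 24 = -20)
l(j, W) = -20 + j
√(l(9, -117) + 26033)/(-37227) = √((-20 + 9) + 26033)/(-37227) = √(-11 + 26033)*(-1/37227) = √26022*(-1/37227) = -√26022/37227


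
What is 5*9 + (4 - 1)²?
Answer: 54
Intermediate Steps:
5*9 + (4 - 1)² = 45 + 3² = 45 + 9 = 54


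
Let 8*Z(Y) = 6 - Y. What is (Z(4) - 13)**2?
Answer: 2601/16 ≈ 162.56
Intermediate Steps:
Z(Y) = 3/4 - Y/8 (Z(Y) = (6 - Y)/8 = 3/4 - Y/8)
(Z(4) - 13)**2 = ((3/4 - 1/8*4) - 13)**2 = ((3/4 - 1/2) - 13)**2 = (1/4 - 13)**2 = (-51/4)**2 = 2601/16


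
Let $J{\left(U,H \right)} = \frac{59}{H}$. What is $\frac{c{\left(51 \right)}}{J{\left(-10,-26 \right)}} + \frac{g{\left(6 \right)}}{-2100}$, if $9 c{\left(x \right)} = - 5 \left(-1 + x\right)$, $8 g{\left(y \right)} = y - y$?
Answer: $\frac{6500}{531} \approx 12.241$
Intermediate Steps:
$g{\left(y \right)} = 0$ ($g{\left(y \right)} = \frac{y - y}{8} = \frac{1}{8} \cdot 0 = 0$)
$c{\left(x \right)} = \frac{5}{9} - \frac{5 x}{9}$ ($c{\left(x \right)} = \frac{\left(-5\right) \left(-1 + x\right)}{9} = \frac{5 - 5 x}{9} = \frac{5}{9} - \frac{5 x}{9}$)
$\frac{c{\left(51 \right)}}{J{\left(-10,-26 \right)}} + \frac{g{\left(6 \right)}}{-2100} = \frac{\frac{5}{9} - \frac{85}{3}}{59 \frac{1}{-26}} + \frac{0}{-2100} = \frac{\frac{5}{9} - \frac{85}{3}}{59 \left(- \frac{1}{26}\right)} + 0 \left(- \frac{1}{2100}\right) = - \frac{250}{9 \left(- \frac{59}{26}\right)} + 0 = \left(- \frac{250}{9}\right) \left(- \frac{26}{59}\right) + 0 = \frac{6500}{531} + 0 = \frac{6500}{531}$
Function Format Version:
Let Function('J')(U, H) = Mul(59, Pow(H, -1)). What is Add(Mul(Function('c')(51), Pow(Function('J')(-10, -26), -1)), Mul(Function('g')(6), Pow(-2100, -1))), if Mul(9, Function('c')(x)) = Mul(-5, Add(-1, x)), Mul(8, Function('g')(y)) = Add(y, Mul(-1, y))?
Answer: Rational(6500, 531) ≈ 12.241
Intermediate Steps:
Function('g')(y) = 0 (Function('g')(y) = Mul(Rational(1, 8), Add(y, Mul(-1, y))) = Mul(Rational(1, 8), 0) = 0)
Function('c')(x) = Add(Rational(5, 9), Mul(Rational(-5, 9), x)) (Function('c')(x) = Mul(Rational(1, 9), Mul(-5, Add(-1, x))) = Mul(Rational(1, 9), Add(5, Mul(-5, x))) = Add(Rational(5, 9), Mul(Rational(-5, 9), x)))
Add(Mul(Function('c')(51), Pow(Function('J')(-10, -26), -1)), Mul(Function('g')(6), Pow(-2100, -1))) = Add(Mul(Add(Rational(5, 9), Mul(Rational(-5, 9), 51)), Pow(Mul(59, Pow(-26, -1)), -1)), Mul(0, Pow(-2100, -1))) = Add(Mul(Add(Rational(5, 9), Rational(-85, 3)), Pow(Mul(59, Rational(-1, 26)), -1)), Mul(0, Rational(-1, 2100))) = Add(Mul(Rational(-250, 9), Pow(Rational(-59, 26), -1)), 0) = Add(Mul(Rational(-250, 9), Rational(-26, 59)), 0) = Add(Rational(6500, 531), 0) = Rational(6500, 531)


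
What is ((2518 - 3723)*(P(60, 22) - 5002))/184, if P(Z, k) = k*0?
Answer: 3013705/92 ≈ 32758.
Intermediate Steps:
P(Z, k) = 0
((2518 - 3723)*(P(60, 22) - 5002))/184 = ((2518 - 3723)*(0 - 5002))/184 = -1205*(-5002)*(1/184) = 6027410*(1/184) = 3013705/92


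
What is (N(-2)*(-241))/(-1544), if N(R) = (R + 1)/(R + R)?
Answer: 241/6176 ≈ 0.039022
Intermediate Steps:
N(R) = (1 + R)/(2*R) (N(R) = (1 + R)/((2*R)) = (1 + R)*(1/(2*R)) = (1 + R)/(2*R))
(N(-2)*(-241))/(-1544) = (((½)*(1 - 2)/(-2))*(-241))/(-1544) = (((½)*(-½)*(-1))*(-241))*(-1/1544) = ((¼)*(-241))*(-1/1544) = -241/4*(-1/1544) = 241/6176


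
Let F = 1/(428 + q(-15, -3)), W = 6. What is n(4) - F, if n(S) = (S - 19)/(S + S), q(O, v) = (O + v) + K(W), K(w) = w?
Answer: -781/416 ≈ -1.8774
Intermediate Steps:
q(O, v) = 6 + O + v (q(O, v) = (O + v) + 6 = 6 + O + v)
F = 1/416 (F = 1/(428 + (6 - 15 - 3)) = 1/(428 - 12) = 1/416 ≈ 0.0024038)
n(S) = (-19 + S)/(2*S) (n(S) = (-19 + S)/((2*S)) = (-19 + S)*(1/(2*S)) = (-19 + S)/(2*S))
n(4) - F = (½)*(-19 + 4)/4 - 1*1/416 = (½)*(¼)*(-15) - 1/416 = -15/8 - 1/416 = -781/416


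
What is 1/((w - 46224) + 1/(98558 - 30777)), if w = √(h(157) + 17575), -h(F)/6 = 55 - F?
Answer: -212365257265483/9816288092827918542 - 4594263961*√18187/9816288092827918542 ≈ -2.1697e-5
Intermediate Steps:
h(F) = -330 + 6*F (h(F) = -6*(55 - F) = -330 + 6*F)
w = √18187 (w = √((-330 + 6*157) + 17575) = √((-330 + 942) + 17575) = √(612 + 17575) = √18187 ≈ 134.86)
1/((w - 46224) + 1/(98558 - 30777)) = 1/((√18187 - 46224) + 1/(98558 - 30777)) = 1/((-46224 + √18187) + 1/67781) = 1/(-3133108943/67781 + √18187)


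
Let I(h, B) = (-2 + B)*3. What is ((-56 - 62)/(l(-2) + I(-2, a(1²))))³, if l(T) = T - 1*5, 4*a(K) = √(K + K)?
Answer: 105154048/(52 - 3*√2)³ ≈ 965.40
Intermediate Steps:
a(K) = √2*√K/4 (a(K) = √(K + K)/4 = √(2*K)/4 = (√2*√K)/4 = √2*√K/4)
l(T) = -5 + T (l(T) = T - 5 = -5 + T)
I(h, B) = -6 + 3*B
((-56 - 62)/(l(-2) + I(-2, a(1²))))³ = ((-56 - 62)/((-5 - 2) + (-6 + 3*(√2*√(1²)/4))))³ = (-118/(-7 + (-6 + 3*(√2*√1/4))))³ = (-118/(-7 + (-6 + 3*((¼)*√2*1))))³ = (-118/(-7 + (-6 + 3*(√2/4))))³ = (-118/(-7 + (-6 + 3*√2/4)))³ = (-118/(-13 + 3*√2/4))³ = -1643032/(-13 + 3*√2/4)³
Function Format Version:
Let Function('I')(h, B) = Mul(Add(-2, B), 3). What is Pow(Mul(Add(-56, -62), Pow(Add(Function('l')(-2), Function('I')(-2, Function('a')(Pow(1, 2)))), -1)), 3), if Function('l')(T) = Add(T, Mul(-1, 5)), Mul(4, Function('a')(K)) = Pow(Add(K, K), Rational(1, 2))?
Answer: Mul(105154048, Pow(Add(52, Mul(-3, Pow(2, Rational(1, 2)))), -3)) ≈ 965.40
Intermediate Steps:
Function('a')(K) = Mul(Rational(1, 4), Pow(2, Rational(1, 2)), Pow(K, Rational(1, 2))) (Function('a')(K) = Mul(Rational(1, 4), Pow(Add(K, K), Rational(1, 2))) = Mul(Rational(1, 4), Pow(Mul(2, K), Rational(1, 2))) = Mul(Rational(1, 4), Mul(Pow(2, Rational(1, 2)), Pow(K, Rational(1, 2)))) = Mul(Rational(1, 4), Pow(2, Rational(1, 2)), Pow(K, Rational(1, 2))))
Function('l')(T) = Add(-5, T) (Function('l')(T) = Add(T, -5) = Add(-5, T))
Function('I')(h, B) = Add(-6, Mul(3, B))
Pow(Mul(Add(-56, -62), Pow(Add(Function('l')(-2), Function('I')(-2, Function('a')(Pow(1, 2)))), -1)), 3) = Pow(Mul(Add(-56, -62), Pow(Add(Add(-5, -2), Add(-6, Mul(3, Mul(Rational(1, 4), Pow(2, Rational(1, 2)), Pow(Pow(1, 2), Rational(1, 2)))))), -1)), 3) = Pow(Mul(-118, Pow(Add(-7, Add(-6, Mul(3, Mul(Rational(1, 4), Pow(2, Rational(1, 2)), Pow(1, Rational(1, 2)))))), -1)), 3) = Pow(Mul(-118, Pow(Add(-7, Add(-6, Mul(3, Mul(Rational(1, 4), Pow(2, Rational(1, 2)), 1)))), -1)), 3) = Pow(Mul(-118, Pow(Add(-7, Add(-6, Mul(3, Mul(Rational(1, 4), Pow(2, Rational(1, 2)))))), -1)), 3) = Pow(Mul(-118, Pow(Add(-7, Add(-6, Mul(Rational(3, 4), Pow(2, Rational(1, 2))))), -1)), 3) = Pow(Mul(-118, Pow(Add(-13, Mul(Rational(3, 4), Pow(2, Rational(1, 2)))), -1)), 3) = Mul(-1643032, Pow(Add(-13, Mul(Rational(3, 4), Pow(2, Rational(1, 2)))), -3))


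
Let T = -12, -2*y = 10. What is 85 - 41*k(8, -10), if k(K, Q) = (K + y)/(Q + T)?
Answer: 1993/22 ≈ 90.591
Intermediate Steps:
y = -5 (y = -1/2*10 = -5)
k(K, Q) = (-5 + K)/(-12 + Q) (k(K, Q) = (K - 5)/(Q - 12) = (-5 + K)/(-12 + Q))
85 - 41*k(8, -10) = 85 - 41*(-5 + 8)/(-12 - 10) = 85 - 41*3/(-22) = 85 - (-41)*3/22 = 85 - 41*(-3/22) = 85 + 123/22 = 1993/22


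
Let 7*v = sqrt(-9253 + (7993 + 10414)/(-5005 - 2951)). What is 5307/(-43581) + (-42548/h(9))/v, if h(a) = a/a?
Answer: -1769/14527 + 255288*I*sqrt(650935831)/2103865 ≈ -0.12177 + 3095.9*I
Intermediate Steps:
v = 5*I*sqrt(650935831)/9282 (v = sqrt(-9253 + (7993 + 10414)/(-5005 - 2951))/7 = sqrt(-9253 + 18407/(-7956))/7 = sqrt(-9253 + 18407*(-1/7956))/7 = sqrt(-9253 - 18407/7956)/7 = sqrt(-73635275/7956)/7 = (5*I*sqrt(650935831)/1326)/7 = 5*I*sqrt(650935831)/9282 ≈ 13.743*I)
h(a) = 1
5307/(-43581) + (-42548/h(9))/v = 5307/(-43581) + (-42548/1)/((5*I*sqrt(650935831)/9282)) = 5307*(-1/43581) + (-42548*1)*(-6*I*sqrt(650935831)/2103865) = -1769/14527 - (-255288)*I*sqrt(650935831)/2103865 = -1769/14527 + 255288*I*sqrt(650935831)/2103865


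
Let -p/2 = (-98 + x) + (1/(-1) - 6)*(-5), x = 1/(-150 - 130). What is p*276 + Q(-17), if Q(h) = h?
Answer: 1216634/35 ≈ 34761.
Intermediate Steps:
x = -1/280 (x = 1/(-280) = -1/280 ≈ -0.0035714)
p = 17641/140 (p = -2*((-98 - 1/280) + (1/(-1) - 6)*(-5)) = -2*(-27441/280 + (-1 - 6)*(-5)) = -2*(-27441/280 - 7*(-5)) = -2*(-27441/280 + 35) = -2*(-17641/280) = 17641/140 ≈ 126.01)
p*276 + Q(-17) = (17641/140)*276 - 17 = 1217229/35 - 17 = 1216634/35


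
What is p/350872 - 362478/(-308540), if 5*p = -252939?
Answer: 27893755251/27064511720 ≈ 1.0306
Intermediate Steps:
p = -252939/5 (p = (⅕)*(-252939) = -252939/5 ≈ -50588.)
p/350872 - 362478/(-308540) = -252939/5/350872 - 362478/(-308540) = -252939/5*1/350872 - 362478*(-1/308540) = -252939/1754360 + 181239/154270 = 27893755251/27064511720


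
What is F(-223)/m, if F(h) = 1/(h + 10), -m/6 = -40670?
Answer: -1/51976260 ≈ -1.9240e-8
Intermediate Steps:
m = 244020 (m = -6*(-40670) = 244020)
F(h) = 1/(10 + h)
F(-223)/m = 1/((10 - 223)*244020) = (1/244020)/(-213) = -1/213*1/244020 = -1/51976260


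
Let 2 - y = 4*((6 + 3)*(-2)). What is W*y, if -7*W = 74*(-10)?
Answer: 54760/7 ≈ 7822.9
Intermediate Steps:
y = 74 (y = 2 - 4*(6 + 3)*(-2) = 2 - 4*9*(-2) = 2 - 4*(-18) = 2 - 1*(-72) = 2 + 72 = 74)
W = 740/7 (W = -74*(-10)/7 = -⅐*(-740) = 740/7 ≈ 105.71)
W*y = (740/7)*74 = 54760/7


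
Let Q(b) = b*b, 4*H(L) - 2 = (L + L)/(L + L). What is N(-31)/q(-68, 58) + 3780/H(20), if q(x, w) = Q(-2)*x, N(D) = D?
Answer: 1370911/272 ≈ 5040.1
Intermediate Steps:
H(L) = ¾ (H(L) = ½ + ((L + L)/(L + L))/4 = ½ + ((2*L)/((2*L)))/4 = ½ + ((2*L)*(1/(2*L)))/4 = ½ + (¼)*1 = ½ + ¼ = ¾)
Q(b) = b²
q(x, w) = 4*x (q(x, w) = (-2)²*x = 4*x)
N(-31)/q(-68, 58) + 3780/H(20) = -31/(4*(-68)) + 3780/(¾) = -31/(-272) + 3780*(4/3) = -31*(-1/272) + 5040 = 31/272 + 5040 = 1370911/272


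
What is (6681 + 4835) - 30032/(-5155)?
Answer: 59395012/5155 ≈ 11522.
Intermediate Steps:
(6681 + 4835) - 30032/(-5155) = 11516 - 30032*(-1/5155) = 11516 + 30032/5155 = 59395012/5155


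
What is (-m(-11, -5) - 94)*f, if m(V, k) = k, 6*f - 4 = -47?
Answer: 3827/6 ≈ 637.83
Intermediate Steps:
f = -43/6 (f = 2/3 + (1/6)*(-47) = 2/3 - 47/6 = -43/6 ≈ -7.1667)
(-m(-11, -5) - 94)*f = (-1*(-5) - 94)*(-43/6) = (5 - 94)*(-43/6) = -89*(-43/6) = 3827/6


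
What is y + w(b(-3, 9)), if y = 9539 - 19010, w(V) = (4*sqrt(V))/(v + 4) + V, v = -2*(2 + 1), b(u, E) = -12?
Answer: -9483 - 4*I*sqrt(3) ≈ -9483.0 - 6.9282*I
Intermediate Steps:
v = -6 (v = -2*3 = -6)
w(V) = V - 2*sqrt(V) (w(V) = (4*sqrt(V))/(-6 + 4) + V = (4*sqrt(V))/(-2) + V = -2*sqrt(V) + V = V - 2*sqrt(V))
y = -9471
y + w(b(-3, 9)) = -9471 + (-12 - 4*I*sqrt(3)) = -9483 - 4*I*sqrt(3)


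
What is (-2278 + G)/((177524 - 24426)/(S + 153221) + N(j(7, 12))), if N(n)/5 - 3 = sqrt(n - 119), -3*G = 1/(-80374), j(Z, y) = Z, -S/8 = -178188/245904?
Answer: -5415092516070362420745029935/454050881442401314202850642 + 3384610633998915598488623150*I*sqrt(7)/227025440721200657101425321 ≈ -11.926 + 39.444*I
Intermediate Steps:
S = 29698/5123 (S = -(-1425504)/245904 = -8*(-14849/20492) = 29698/5123 ≈ 5.7970)
G = 1/241122 (G = -1/3/(-80374) = -1/3*(-1/80374) = 1/241122 ≈ 4.1473e-6)
N(n) = 15 + 5*sqrt(-119 + n) (N(n) = 15 + 5*sqrt(n - 119) = 15 + 5*sqrt(-119 + n))
(-2278 + G)/((177524 - 24426)/(S + 153221) + N(j(7, 12))) = (-2278 + 1/241122)/((177524 - 24426)/(29698/5123 + 153221) + (15 + 5*sqrt(-119 + 7))) = -549275915/(241122*(153098/(784980881/5123) + (15 + 5*sqrt(-112)))) = -549275915/(241122*(153098*(5123/784980881) + (15 + 5*(4*I*sqrt(7))))) = -549275915/(241122*(784321054/784980881 + (15 + 20*I*sqrt(7)))) = -549275915/(241122*(12559034269/784980881 + 20*I*sqrt(7)))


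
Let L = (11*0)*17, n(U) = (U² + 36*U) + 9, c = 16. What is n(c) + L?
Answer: 841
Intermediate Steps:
n(U) = 9 + U² + 36*U
L = 0 (L = 0*17 = 0)
n(c) + L = (9 + 16² + 36*16) + 0 = (9 + 256 + 576) + 0 = 841 + 0 = 841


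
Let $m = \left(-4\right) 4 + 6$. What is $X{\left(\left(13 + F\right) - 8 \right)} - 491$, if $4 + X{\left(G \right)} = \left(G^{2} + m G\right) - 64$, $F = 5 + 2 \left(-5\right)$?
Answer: $-559$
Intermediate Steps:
$F = -5$ ($F = 5 - 10 = -5$)
$m = -10$ ($m = -16 + 6 = -10$)
$X{\left(G \right)} = -68 + G^{2} - 10 G$ ($X{\left(G \right)} = -4 - \left(64 - G^{2} + 10 G\right) = -68 + G^{2} - 10 G$)
$X{\left(\left(13 + F\right) - 8 \right)} - 491 = \left(-68 + \left(\left(13 - 5\right) - 8\right)^{2} - 10 \left(\left(13 - 5\right) - 8\right)\right) - 491 = \left(-68 + \left(8 - 8\right)^{2} - 10 \left(8 - 8\right)\right) - 491 = \left(-68 + 0^{2} - 0\right) - 491 = \left(-68 + 0 + 0\right) - 491 = -68 - 491 = -559$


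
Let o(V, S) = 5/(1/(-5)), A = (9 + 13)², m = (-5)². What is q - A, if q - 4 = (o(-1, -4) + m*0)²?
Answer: 145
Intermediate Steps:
m = 25
A = 484 (A = 22² = 484)
o(V, S) = -25 (o(V, S) = 5/(-⅕) = 5*(-5) = -25)
q = 629 (q = 4 + (-25 + 25*0)² = 4 + (-25 + 0)² = 4 + (-25)² = 4 + 625 = 629)
q - A = 629 - 1*484 = 629 - 484 = 145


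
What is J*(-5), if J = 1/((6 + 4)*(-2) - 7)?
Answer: 5/27 ≈ 0.18519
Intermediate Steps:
J = -1/27 (J = 1/(10*(-2) - 7) = 1/(-20 - 7) = 1/(-27) = -1/27 ≈ -0.037037)
J*(-5) = -1/27*(-5) = 5/27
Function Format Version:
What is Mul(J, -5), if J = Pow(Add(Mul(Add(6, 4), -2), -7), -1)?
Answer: Rational(5, 27) ≈ 0.18519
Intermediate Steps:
J = Rational(-1, 27) (J = Pow(Add(Mul(10, -2), -7), -1) = Pow(Add(-20, -7), -1) = Pow(-27, -1) = Rational(-1, 27) ≈ -0.037037)
Mul(J, -5) = Mul(Rational(-1, 27), -5) = Rational(5, 27)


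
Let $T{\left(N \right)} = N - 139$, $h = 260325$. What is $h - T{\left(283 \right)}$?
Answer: $260181$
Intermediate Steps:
$T{\left(N \right)} = -139 + N$
$h - T{\left(283 \right)} = 260325 - \left(-139 + 283\right) = 260325 - 144 = 260181$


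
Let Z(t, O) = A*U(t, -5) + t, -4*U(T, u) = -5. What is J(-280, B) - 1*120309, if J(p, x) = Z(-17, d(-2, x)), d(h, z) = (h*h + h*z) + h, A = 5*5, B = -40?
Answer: -481179/4 ≈ -1.2029e+5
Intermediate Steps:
A = 25
U(T, u) = 5/4 (U(T, u) = -¼*(-5) = 5/4)
d(h, z) = h + h² + h*z (d(h, z) = (h² + h*z) + h = h + h² + h*z)
Z(t, O) = 125/4 + t (Z(t, O) = 25*(5/4) + t = 125/4 + t)
J(p, x) = 57/4 (J(p, x) = 125/4 - 17 = 57/4)
J(-280, B) - 1*120309 = 57/4 - 1*120309 = 57/4 - 120309 = -481179/4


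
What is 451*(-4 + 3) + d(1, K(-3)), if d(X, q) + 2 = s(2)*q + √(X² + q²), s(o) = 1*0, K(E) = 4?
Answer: -453 + √17 ≈ -448.88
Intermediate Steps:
s(o) = 0
d(X, q) = -2 + √(X² + q²) (d(X, q) = -2 + (0*q + √(X² + q²)) = -2 + (0 + √(X² + q²)) = -2 + √(X² + q²))
451*(-4 + 3) + d(1, K(-3)) = 451*(-4 + 3) + (-2 + √(1² + 4²)) = 451*(-1) + (-2 + √(1 + 16)) = -451 + (-2 + √17) = -453 + √17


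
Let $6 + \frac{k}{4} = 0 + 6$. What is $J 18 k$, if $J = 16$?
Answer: $0$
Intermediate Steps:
$k = 0$ ($k = -24 + 4 \left(0 + 6\right) = -24 + 4 \cdot 6 = -24 + 24 = 0$)
$J 18 k = 16 \cdot 18 \cdot 0 = 288 \cdot 0 = 0$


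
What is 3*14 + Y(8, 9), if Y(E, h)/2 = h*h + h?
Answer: 222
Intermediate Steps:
Y(E, h) = 2*h + 2*h**2 (Y(E, h) = 2*(h*h + h) = 2*(h**2 + h) = 2*(h + h**2) = 2*h + 2*h**2)
3*14 + Y(8, 9) = 3*14 + 2*9*(1 + 9) = 42 + 2*9*10 = 42 + 180 = 222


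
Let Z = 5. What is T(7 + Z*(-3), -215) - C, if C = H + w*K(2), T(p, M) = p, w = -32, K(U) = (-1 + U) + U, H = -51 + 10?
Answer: 129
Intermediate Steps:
H = -41
K(U) = -1 + 2*U
C = -137 (C = -41 - 32*(-1 + 2*2) = -41 - 32*(-1 + 4) = -41 - 32*3 = -41 - 96 = -137)
T(7 + Z*(-3), -215) - C = (7 + 5*(-3)) - 1*(-137) = (7 - 15) + 137 = -8 + 137 = 129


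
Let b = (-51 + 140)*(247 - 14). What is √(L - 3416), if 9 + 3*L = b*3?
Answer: √17318 ≈ 131.60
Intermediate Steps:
b = 20737 (b = 89*233 = 20737)
L = 20734 (L = -3 + (20737*3)/3 = -3 + (⅓)*62211 = -3 + 20737 = 20734)
√(L - 3416) = √(20734 - 3416) = √17318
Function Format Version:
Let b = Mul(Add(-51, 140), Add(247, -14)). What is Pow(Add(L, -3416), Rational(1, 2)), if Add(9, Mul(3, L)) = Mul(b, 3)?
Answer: Pow(17318, Rational(1, 2)) ≈ 131.60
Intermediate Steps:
b = 20737 (b = Mul(89, 233) = 20737)
L = 20734 (L = Add(-3, Mul(Rational(1, 3), Mul(20737, 3))) = Add(-3, Mul(Rational(1, 3), 62211)) = Add(-3, 20737) = 20734)
Pow(Add(L, -3416), Rational(1, 2)) = Pow(Add(20734, -3416), Rational(1, 2)) = Pow(17318, Rational(1, 2))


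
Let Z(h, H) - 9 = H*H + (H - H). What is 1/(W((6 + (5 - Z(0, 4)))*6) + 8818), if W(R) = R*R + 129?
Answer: 1/16003 ≈ 6.2488e-5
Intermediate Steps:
Z(h, H) = 9 + H² (Z(h, H) = 9 + (H*H + (H - H)) = 9 + (H² + 0) = 9 + H²)
W(R) = 129 + R² (W(R) = R² + 129 = 129 + R²)
1/(W((6 + (5 - Z(0, 4)))*6) + 8818) = 1/((129 + ((6 + (5 - (9 + 4²)))*6)²) + 8818) = 1/((129 + ((6 + (5 - (9 + 16)))*6)²) + 8818) = 1/((129 + ((6 + (5 - 1*25))*6)²) + 8818) = 1/((129 + ((6 + (5 - 25))*6)²) + 8818) = 1/((129 + ((6 - 20)*6)²) + 8818) = 1/((129 + (-14*6)²) + 8818) = 1/((129 + (-84)²) + 8818) = 1/((129 + 7056) + 8818) = 1/(7185 + 8818) = 1/16003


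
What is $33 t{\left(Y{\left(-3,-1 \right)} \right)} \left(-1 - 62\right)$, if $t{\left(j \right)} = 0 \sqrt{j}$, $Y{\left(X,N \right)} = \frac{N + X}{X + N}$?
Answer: $0$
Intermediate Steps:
$Y{\left(X,N \right)} = 1$ ($Y{\left(X,N \right)} = \frac{N + X}{N + X} = 1$)
$t{\left(j \right)} = 0$
$33 t{\left(Y{\left(-3,-1 \right)} \right)} \left(-1 - 62\right) = 33 \cdot 0 \left(-1 - 62\right) = 0 \left(-1 - 62\right) = 0 \left(-63\right) = 0$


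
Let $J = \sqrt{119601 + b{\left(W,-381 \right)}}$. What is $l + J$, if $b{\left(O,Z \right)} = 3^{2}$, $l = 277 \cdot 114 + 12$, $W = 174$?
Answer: $31590 + 3 \sqrt{13290} \approx 31936.0$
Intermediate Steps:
$l = 31590$ ($l = 31578 + 12 = 31590$)
$b{\left(O,Z \right)} = 9$
$J = 3 \sqrt{13290}$ ($J = \sqrt{119601 + 9} = \sqrt{119610} = 3 \sqrt{13290} \approx 345.85$)
$l + J = 31590 + 3 \sqrt{13290}$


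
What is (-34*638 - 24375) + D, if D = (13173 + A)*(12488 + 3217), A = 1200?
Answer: 225681898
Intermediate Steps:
D = 225727965 (D = (13173 + 1200)*(12488 + 3217) = 14373*15705 = 225727965)
(-34*638 - 24375) + D = (-34*638 - 24375) + 225727965 = (-21692 - 24375) + 225727965 = -46067 + 225727965 = 225681898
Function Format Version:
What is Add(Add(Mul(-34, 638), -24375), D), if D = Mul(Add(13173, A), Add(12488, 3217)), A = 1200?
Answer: 225681898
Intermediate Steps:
D = 225727965 (D = Mul(Add(13173, 1200), Add(12488, 3217)) = Mul(14373, 15705) = 225727965)
Add(Add(Mul(-34, 638), -24375), D) = Add(Add(Mul(-34, 638), -24375), 225727965) = Add(Add(-21692, -24375), 225727965) = Add(-46067, 225727965) = 225681898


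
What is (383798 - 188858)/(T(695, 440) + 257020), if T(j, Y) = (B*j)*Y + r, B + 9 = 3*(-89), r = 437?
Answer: -3420/1476199 ≈ -0.0023168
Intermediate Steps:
B = -276 (B = -9 + 3*(-89) = -9 - 267 = -276)
T(j, Y) = 437 - 276*Y*j (T(j, Y) = (-276*j)*Y + 437 = -276*Y*j + 437 = 437 - 276*Y*j)
(383798 - 188858)/(T(695, 440) + 257020) = (383798 - 188858)/((437 - 276*440*695) + 257020) = 194940/((437 - 84400800) + 257020) = 194940/(-84400363 + 257020) = 194940/(-84143343) = 194940*(-1/84143343) = -3420/1476199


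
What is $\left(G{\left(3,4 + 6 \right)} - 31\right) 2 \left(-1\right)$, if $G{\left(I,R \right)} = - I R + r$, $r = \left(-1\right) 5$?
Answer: $132$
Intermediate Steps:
$r = -5$
$G{\left(I,R \right)} = -5 - I R$ ($G{\left(I,R \right)} = - I R - 5 = -5 - I R$)
$\left(G{\left(3,4 + 6 \right)} - 31\right) 2 \left(-1\right) = \left(\left(-5 - 3 \left(4 + 6\right)\right) - 31\right) 2 \left(-1\right) = \left(\left(-5 - 3 \cdot 10\right) - 31\right) 2 \left(-1\right) = \left(\left(-5 - 30\right) - 31\right) 2 \left(-1\right) = \left(-35 - 31\right) 2 \left(-1\right) = \left(-66\right) 2 \left(-1\right) = \left(-132\right) \left(-1\right) = 132$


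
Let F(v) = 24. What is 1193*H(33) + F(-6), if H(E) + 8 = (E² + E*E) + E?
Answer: 2628203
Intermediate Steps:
H(E) = -8 + E + 2*E² (H(E) = -8 + ((E² + E*E) + E) = -8 + ((E² + E²) + E) = -8 + (2*E² + E) = -8 + (E + 2*E²) = -8 + E + 2*E²)
1193*H(33) + F(-6) = 1193*(-8 + 33 + 2*33²) + 24 = 1193*(-8 + 33 + 2*1089) + 24 = 1193*(-8 + 33 + 2178) + 24 = 1193*2203 + 24 = 2628179 + 24 = 2628203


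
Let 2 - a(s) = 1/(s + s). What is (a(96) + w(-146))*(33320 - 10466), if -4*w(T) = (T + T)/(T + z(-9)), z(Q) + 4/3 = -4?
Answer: 251077853/7264 ≈ 34565.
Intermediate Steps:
z(Q) = -16/3 (z(Q) = -4/3 - 4 = -16/3)
a(s) = 2 - 1/(2*s) (a(s) = 2 - 1/(s + s) = 2 - 1/(2*s))
w(T) = -T/(2*(-16/3 + T)) (w(T) = -(T + T)/(4*(T - 16/3)) = -2*T/(4*(-16/3 + T)) = -T/(2*(-16/3 + T)))
(a(96) + w(-146))*(33320 - 10466) = ((2 - ½/96) - 3*(-146)/(-32 + 6*(-146)))*(33320 - 10466) = ((2 - ½*1/96) - 3*(-146)/(-32 - 876))*22854 = ((2 - 1/192) - 3*(-146)/(-908))*22854 = (383/192 - 3*(-146)*(-1/908))*22854 = (383/192 - 219/454)*22854 = (65917/43584)*22854 = 251077853/7264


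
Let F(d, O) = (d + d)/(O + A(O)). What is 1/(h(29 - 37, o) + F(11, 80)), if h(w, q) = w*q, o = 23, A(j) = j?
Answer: -80/14709 ≈ -0.0054388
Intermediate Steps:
F(d, O) = d/O (F(d, O) = (d + d)/(O + O) = (2*d)/((2*O)) = (2*d)*(1/(2*O)) = d/O)
h(w, q) = q*w
1/(h(29 - 37, o) + F(11, 80)) = 1/(23*(29 - 37) + 11/80) = 1/(23*(-8) + 11*(1/80)) = 1/(-184 + 11/80) = 1/(-14709/80) = -80/14709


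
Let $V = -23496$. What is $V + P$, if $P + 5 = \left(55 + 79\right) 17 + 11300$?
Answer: $-9923$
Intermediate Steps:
$P = 13573$ ($P = -5 + \left(\left(55 + 79\right) 17 + 11300\right) = -5 + \left(134 \cdot 17 + 11300\right) = -5 + \left(2278 + 11300\right) = -5 + 13578 = 13573$)
$V + P = -23496 + 13573 = -9923$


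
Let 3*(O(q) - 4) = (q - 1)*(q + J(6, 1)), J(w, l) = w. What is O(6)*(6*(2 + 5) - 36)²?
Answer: 864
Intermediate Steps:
O(q) = 4 + (-1 + q)*(6 + q)/3 (O(q) = 4 + ((q - 1)*(q + 6))/3 = 4 + ((-1 + q)*(6 + q))/3 = 4 + (-1 + q)*(6 + q)/3)
O(6)*(6*(2 + 5) - 36)² = (2 + (⅓)*6² + (5/3)*6)*(6*(2 + 5) - 36)² = (2 + (⅓)*36 + 10)*(6*7 - 36)² = (2 + 12 + 10)*(42 - 36)² = 24*6² = 24*36 = 864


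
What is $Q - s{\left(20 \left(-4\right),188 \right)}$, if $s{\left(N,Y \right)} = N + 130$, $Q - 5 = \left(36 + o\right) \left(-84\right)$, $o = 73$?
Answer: $-9201$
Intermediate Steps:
$Q = -9151$ ($Q = 5 + \left(36 + 73\right) \left(-84\right) = 5 + 109 \left(-84\right) = 5 - 9156 = -9151$)
$s{\left(N,Y \right)} = 130 + N$
$Q - s{\left(20 \left(-4\right),188 \right)} = -9151 - \left(130 + 20 \left(-4\right)\right) = -9151 - \left(130 - 80\right) = -9151 - 50 = -9201$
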